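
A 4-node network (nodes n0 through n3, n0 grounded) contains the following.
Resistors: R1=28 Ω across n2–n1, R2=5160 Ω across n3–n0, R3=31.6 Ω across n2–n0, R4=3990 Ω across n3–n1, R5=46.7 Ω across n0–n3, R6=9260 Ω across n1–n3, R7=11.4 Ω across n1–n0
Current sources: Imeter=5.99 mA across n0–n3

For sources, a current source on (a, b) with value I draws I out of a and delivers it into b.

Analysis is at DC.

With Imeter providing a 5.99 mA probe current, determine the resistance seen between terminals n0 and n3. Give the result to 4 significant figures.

MNA unknowns: 3 node voltages V₁..V_3
R1: Y=0.03571 on G[2,1]
R2: Y=0.0001938 on G[3,0]
R3: Y=0.03165 on G[2,0]
R4: Y=0.0002506 on G[3,1]
R5: Y=0.02141 on G[0,3]
R6: Y=0.0001080 on G[1,3]
R7: Y=0.08772 on G[1,0]
Imeter: z[0]−=0.00599, z[3]+=0.00599
solve → V1=0.0009327, V2=0.0004945, V3=0.2727

R_eq = 45.53 Ω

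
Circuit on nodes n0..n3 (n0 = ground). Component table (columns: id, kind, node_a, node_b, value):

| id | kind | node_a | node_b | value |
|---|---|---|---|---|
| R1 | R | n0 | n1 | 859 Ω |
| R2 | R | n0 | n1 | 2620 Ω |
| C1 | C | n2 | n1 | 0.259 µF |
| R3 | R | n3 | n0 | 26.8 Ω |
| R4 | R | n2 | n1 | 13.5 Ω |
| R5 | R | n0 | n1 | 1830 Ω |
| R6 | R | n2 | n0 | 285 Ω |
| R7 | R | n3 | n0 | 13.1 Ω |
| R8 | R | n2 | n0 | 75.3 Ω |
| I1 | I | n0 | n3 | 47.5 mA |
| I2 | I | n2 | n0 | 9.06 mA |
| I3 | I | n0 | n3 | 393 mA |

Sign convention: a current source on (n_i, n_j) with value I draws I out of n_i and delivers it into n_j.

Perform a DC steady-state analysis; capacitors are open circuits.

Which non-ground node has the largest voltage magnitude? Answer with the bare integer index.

Element admittances at DC:
  Y(R1) = 0.001164 S between n0,n1
  Y(R2) = 0.0003817 S between n0,n1
  Y(C1) = 0.000 S between n2,n1
  Y(R3) = 0.03731 S between n3,n0
  Y(R4) = 0.07407 S between n2,n1
  Y(R5) = 0.0005464 S between n0,n1
  Y(R6) = 0.003509 S between n2,n0
  Y(R7) = 0.07634 S between n3,n0
  Y(R8) = 0.01328 S between n2,n0
  I1: injects 0.0475 A into n3 (from n0)
  I2: injects 0.00906 A into n0 (from n2)
  I3: injects 0.393 A into n3 (from n0)
Assemble and solve the 3×3 MNA system:
  V(n1)=-0.4681  V(n2)=-0.4813  V(n3)=3.876

3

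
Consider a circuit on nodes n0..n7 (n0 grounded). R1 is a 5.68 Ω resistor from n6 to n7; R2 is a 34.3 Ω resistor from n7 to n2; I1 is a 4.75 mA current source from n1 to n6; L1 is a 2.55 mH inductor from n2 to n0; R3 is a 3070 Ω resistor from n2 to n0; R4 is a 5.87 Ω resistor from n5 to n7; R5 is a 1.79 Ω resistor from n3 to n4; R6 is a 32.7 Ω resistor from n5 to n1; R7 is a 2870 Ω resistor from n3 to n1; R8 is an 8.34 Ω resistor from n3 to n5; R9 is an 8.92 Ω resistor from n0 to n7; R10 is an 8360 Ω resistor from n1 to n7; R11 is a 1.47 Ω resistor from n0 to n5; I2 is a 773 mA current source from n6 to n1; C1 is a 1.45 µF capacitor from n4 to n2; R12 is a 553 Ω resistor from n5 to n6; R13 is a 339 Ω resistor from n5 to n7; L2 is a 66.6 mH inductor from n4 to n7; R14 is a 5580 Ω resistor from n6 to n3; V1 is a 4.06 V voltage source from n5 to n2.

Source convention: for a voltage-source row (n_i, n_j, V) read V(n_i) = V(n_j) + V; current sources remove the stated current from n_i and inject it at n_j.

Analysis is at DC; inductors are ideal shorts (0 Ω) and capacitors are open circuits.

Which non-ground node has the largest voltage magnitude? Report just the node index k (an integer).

1

Apply KCL at each of the 7 non-ground nodes and solve the resulting linear system.
Node n1: branches {I1, R6, R7, R10, I2} → V_1 = 28.76
Node n2: branches {R2, L1, R3, C1, V1} → V_2 = 0.000
Node n3: branches {R5, R7, R8, R14} → V_3 = 1.449
Node n4: branches {R5, C1, L2} → V_4 = 0.8735
Node n5: branches {R4, R6, R8, R11, R12, R13, V1} → V_5 = 4.060
Node n6: branches {R1, I1, I2, R12, R14} → V_6 = -3.409
Node n7: branches {R1, R2, R4, R9, R10, R13, L2} → V_7 = 0.8735
Source currents: i(L1)=-2.860, i(L2)=0.3217, i(V1)=-2.885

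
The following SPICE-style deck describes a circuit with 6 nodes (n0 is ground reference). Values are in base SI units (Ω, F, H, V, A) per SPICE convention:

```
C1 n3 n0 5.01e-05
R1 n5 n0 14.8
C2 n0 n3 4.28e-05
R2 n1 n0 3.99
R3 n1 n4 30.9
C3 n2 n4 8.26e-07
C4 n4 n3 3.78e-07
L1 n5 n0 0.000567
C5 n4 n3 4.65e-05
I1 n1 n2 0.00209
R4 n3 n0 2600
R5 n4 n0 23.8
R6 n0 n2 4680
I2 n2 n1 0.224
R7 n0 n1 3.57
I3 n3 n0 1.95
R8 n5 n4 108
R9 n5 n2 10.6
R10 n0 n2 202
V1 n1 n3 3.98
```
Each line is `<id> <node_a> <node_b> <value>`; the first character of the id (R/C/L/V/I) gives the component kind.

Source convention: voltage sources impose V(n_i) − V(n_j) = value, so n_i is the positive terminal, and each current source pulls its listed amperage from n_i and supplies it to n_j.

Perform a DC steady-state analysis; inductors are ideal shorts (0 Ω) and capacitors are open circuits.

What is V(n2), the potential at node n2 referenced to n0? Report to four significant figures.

-2.230 V

Apply KCL at each of the 5 non-ground nodes and solve the resulting linear system.
Node n1: branches {R2, R3, I1, I2, R7, V1} → V_1 = -3.134
Node n2: branches {C3, I1, R6, I2, R9, R10} → V_2 = -2.230
Node n3: branches {C1, C2, C4, C5, R4, I3, V1} → V_3 = -7.114
Node n4: branches {R3, C3, C4, C5, R5, R8} → V_4 = -1.213
Node n5: branches {R1, L1, R8, R9} → V_5 = 0.000
Source currents: i(L1)=-0.2216, i(V1)=1.947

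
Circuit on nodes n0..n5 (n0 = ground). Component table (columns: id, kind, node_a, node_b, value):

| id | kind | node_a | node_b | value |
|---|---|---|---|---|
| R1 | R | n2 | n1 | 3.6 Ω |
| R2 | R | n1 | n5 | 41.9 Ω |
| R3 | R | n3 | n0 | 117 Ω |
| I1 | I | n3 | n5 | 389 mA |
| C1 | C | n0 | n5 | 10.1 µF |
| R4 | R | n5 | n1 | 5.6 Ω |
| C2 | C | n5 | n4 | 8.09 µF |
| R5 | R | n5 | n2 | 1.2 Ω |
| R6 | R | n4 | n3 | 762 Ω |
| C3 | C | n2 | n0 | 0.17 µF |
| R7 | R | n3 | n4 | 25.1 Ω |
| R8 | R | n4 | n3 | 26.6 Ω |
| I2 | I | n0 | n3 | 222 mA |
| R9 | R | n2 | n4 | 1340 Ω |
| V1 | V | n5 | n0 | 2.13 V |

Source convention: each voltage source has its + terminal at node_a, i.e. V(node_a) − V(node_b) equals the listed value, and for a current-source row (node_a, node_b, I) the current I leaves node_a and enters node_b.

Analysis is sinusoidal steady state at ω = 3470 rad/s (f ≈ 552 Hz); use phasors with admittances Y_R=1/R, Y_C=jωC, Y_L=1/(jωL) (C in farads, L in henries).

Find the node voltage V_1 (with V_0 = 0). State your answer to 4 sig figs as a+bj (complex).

MNA unknowns: 5 node voltages V₁..V_5 plus 1 source current (V1)
R1: Y=0.2778+0.000j on G[2,1]
R2: Y=0.02387+0.000j on G[1,5]
R3: Y=0.008547+0.000j on G[3,0]
I1: z[3]−=0.389, z[5]+=0.389
C1: Y=0.000+0.03505j on G[0,5]
R4: Y=0.1786+0.000j on G[5,1]
C2: Y=0.000+0.02807j on G[5,4]
R5: Y=0.8333+0.000j on G[5,2]
R6: Y=0.001312+0.000j on G[4,3]
C3: Y=0.000+0.0005899j on G[2,0]
R7: Y=0.03984+0.000j on G[3,4]
R8: Y=0.03759+0.000j on G[4,3]
I2: z[0]−=0.222, z[3]+=0.222
R9: Y=0.0007463+0.000j on G[2,4]
V1: row V5−V0=2.13, i_V1 at 5,0
solve → V1=2.129+0.001713j, V2=2.129+0.002961j, V3=-1.474+4.922j, V4=0.4864+5.456j, V5=2.130+0.000j
aux → i_V1=0.2346-0.1180j

2.129+0.001713j V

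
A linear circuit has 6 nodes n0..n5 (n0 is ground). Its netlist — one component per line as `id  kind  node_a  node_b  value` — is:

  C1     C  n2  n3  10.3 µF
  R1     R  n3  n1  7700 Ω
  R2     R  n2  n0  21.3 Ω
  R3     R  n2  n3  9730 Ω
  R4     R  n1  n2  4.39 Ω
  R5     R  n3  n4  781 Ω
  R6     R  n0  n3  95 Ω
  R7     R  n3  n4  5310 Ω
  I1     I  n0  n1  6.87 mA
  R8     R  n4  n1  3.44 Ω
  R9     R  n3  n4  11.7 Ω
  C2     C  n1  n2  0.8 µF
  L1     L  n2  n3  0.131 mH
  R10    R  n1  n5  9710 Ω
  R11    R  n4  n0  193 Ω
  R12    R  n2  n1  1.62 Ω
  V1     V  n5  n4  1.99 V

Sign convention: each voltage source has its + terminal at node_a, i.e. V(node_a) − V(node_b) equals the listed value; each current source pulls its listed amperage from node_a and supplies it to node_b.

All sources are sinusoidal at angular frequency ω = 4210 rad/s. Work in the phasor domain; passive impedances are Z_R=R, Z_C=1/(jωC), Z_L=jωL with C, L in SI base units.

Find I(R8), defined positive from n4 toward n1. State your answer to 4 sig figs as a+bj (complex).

-0.001083-2.800e-05j A

Apply KCL at each of the 5 non-ground nodes and solve the resulting linear system.
Node n1: branches {R1, R4, I1, R8, C2, R10, R12} → V_1 = 0.1165+3.285e-05j
Node n2: branches {C1, R2, R3, R4, C2, L1, R12} → V_2 = 0.1094+9.431e-05j
Node n3: branches {C1, R1, R3, R5, R6, R7, R9, L1} → V_3 = 0.1094-0.0003894j
Node n4: branches {R5, R7, R8, R9, R11, V1} → V_4 = 0.1127-6.346e-05j
Node n5: branches {R10, V1} → V_5 = 2.103-6.346e-05j
Source currents: i(V1)=-0.0002046+9.919e-09j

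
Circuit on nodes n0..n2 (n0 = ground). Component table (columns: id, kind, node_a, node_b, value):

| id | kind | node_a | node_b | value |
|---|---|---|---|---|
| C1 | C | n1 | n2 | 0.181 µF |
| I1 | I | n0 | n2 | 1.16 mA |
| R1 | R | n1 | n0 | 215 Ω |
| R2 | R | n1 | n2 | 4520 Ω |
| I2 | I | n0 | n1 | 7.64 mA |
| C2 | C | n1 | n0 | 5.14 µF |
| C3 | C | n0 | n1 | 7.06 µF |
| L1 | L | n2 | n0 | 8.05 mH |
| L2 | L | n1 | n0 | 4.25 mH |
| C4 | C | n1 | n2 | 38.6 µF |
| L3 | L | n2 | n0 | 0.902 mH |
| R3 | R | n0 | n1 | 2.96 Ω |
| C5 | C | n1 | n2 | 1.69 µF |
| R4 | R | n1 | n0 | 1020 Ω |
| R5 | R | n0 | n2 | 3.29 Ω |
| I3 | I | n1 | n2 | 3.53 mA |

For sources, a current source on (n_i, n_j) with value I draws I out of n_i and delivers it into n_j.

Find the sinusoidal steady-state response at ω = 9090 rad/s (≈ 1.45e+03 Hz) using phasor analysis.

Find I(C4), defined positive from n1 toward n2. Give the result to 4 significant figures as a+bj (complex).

MNA unknowns: 2 node voltages V₁..V_2
C1: Y=0.000+0.001645j on G[1,2]
I1: z[0]−=0.00116, z[2]+=0.00116
R1: Y=0.004651+0.000j on G[1,0]
R2: Y=0.0002212+0.000j on G[1,2]
I2: z[0]−=0.00764, z[1]+=0.00764
C2: Y=0.000+0.04672j on G[1,0]
C3: Y=0.000+0.06418j on G[0,1]
L1: Y=0.000-0.01367j on G[2,0]
L2: Y=0.000-0.02588j on G[1,0]
C4: Y=0.000+0.3509j on G[1,2]
L3: Y=0.000-0.1220j on G[2,0]
R3: Y=0.3378+0.000j on G[0,1]
C5: Y=0.000+0.01536j on G[1,2]
R4: Y=0.0009804+0.000j on G[1,0]
R5: Y=0.3040+0.000j on G[0,2]
I3: z[1]−=0.00353, z[2]+=0.00353
solve → V1=0.01148+0.001360j, V2=0.01541+0.002126j

0.0002691-0.001376j A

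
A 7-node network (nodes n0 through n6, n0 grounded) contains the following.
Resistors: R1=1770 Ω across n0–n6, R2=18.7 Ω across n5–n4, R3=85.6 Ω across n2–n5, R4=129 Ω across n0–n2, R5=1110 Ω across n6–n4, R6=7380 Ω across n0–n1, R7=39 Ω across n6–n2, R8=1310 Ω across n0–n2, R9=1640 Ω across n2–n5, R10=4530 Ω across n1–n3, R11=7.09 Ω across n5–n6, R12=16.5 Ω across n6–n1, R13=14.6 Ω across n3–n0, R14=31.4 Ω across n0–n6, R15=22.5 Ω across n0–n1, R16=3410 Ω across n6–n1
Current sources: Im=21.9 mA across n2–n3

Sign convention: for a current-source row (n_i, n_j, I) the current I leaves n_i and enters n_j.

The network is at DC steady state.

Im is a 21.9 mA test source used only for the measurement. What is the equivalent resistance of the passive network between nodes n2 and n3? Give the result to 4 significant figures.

MNA unknowns: 6 node voltages V₁..V_6
R1: Y=0.0005650 on G[0,6]
R2: Y=0.05348 on G[5,4]
R3: Y=0.01168 on G[2,5]
R4: Y=0.007752 on G[0,2]
R5: Y=0.0009009 on G[6,4]
R6: Y=0.0001355 on G[0,1]
R7: Y=0.02564 on G[6,2]
R8: Y=0.0007634 on G[0,2]
R9: Y=0.0006098 on G[2,5]
R10: Y=0.0002208 on G[1,3]
R11: Y=0.1410 on G[5,6]
R12: Y=0.06061 on G[6,1]
R13: Y=0.06849 on G[3,0]
R14: Y=0.03185 on G[0,6]
R15: Y=0.04444 on G[0,1]
R16: Y=0.0002933 on G[6,1]
Im: z[2]−=0.0219, z[3]+=0.0219
solve → V1=-0.1564, V2=-0.7032, V3=0.3182, V4=-0.3063, V5=-0.3069, V6=-0.2726

R_eq = 46.64 Ω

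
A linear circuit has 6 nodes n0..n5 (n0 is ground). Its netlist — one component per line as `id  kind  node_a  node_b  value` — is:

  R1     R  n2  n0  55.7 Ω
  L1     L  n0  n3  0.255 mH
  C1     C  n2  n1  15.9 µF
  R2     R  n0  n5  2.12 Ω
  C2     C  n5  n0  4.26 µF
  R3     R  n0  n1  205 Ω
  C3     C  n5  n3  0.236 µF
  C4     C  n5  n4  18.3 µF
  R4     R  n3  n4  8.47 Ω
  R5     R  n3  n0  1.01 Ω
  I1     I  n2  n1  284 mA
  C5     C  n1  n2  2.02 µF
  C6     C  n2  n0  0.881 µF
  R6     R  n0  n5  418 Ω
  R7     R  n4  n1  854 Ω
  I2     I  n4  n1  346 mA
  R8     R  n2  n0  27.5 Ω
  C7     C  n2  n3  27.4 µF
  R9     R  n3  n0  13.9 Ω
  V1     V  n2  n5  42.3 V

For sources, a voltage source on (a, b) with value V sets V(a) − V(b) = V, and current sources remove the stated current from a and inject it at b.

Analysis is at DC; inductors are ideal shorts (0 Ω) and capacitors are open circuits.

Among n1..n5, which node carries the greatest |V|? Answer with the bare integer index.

1

MNA unknowns: 5 node voltages V₁..V_5 plus 2 source currents (L1, V1)
R1: Y=0.01795 on G[2,0]
L1: row V0−V3=0, i_L1 at 0,3
C1: Y=0.000 on G[2,1]
R2: Y=0.4717 on G[0,5]
C2: Y=0.000 on G[5,0]
R3: Y=0.004878 on G[0,1]
C3: Y=0.000 on G[5,3]
C4: Y=0.000 on G[5,4]
R4: Y=0.1181 on G[3,4]
R5: Y=0.9901 on G[3,0]
I1: z[2]−=0.284, z[1]+=0.284
C5: Y=0.000 on G[1,2]
C6: Y=0.000 on G[2,0]
R6: Y=0.002392 on G[0,5]
R7: Y=0.001171 on G[4,1]
I2: z[4]−=0.346, z[1]+=0.346
R8: Y=0.03636 on G[2,0]
C7: Y=0.000 on G[2,3]
R9: Y=0.07194 on G[3,0]
V1: row V2−V5=42.3, i_V1 at 2,5
solve → V1=103.8, V2=37.41, V3=0.000, V4=-1.883, V5=-4.886
aux → i_L1=0.2223, i_V1=-2.316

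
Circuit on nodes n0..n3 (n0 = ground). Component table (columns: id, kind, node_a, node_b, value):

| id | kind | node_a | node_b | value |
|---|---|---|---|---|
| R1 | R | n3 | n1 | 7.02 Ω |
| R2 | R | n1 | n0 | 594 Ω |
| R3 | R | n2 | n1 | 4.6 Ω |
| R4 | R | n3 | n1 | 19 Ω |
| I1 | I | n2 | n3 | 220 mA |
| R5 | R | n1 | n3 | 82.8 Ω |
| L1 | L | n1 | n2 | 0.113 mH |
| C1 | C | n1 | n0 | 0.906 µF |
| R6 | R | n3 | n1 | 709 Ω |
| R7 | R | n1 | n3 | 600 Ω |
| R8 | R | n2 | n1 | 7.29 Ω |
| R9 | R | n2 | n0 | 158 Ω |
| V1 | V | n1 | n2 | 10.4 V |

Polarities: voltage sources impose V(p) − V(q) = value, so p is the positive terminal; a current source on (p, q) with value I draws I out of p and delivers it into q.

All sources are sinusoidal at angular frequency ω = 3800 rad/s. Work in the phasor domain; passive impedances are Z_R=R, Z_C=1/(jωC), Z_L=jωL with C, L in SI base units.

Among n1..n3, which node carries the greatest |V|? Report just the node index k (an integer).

3

MNA unknowns: 3 node voltages V₁..V_3 plus 1 source current (V1)
R1: Y=0.1425+0.000j on G[3,1]
R2: Y=0.001684+0.000j on G[1,0]
R3: Y=0.2174+0.000j on G[2,1]
R4: Y=0.05263+0.000j on G[3,1]
I1: z[2]−=0.22, z[3]+=0.22
R5: Y=0.01208+0.000j on G[1,3]
L1: Y=0.000-2.329j on G[1,2]
C1: Y=0.000+0.003443j on G[1,0]
R6: Y=0.001410+0.000j on G[3,1]
R7: Y=0.001667+0.000j on G[1,3]
R8: Y=0.1372+0.000j on G[2,1]
R9: Y=0.006329+0.000j on G[2,0]
V1: row V1−V2=10.4, i_V1 at 1,2
solve → V1=6.935-2.980j, V2=-3.465-2.980j, V3=7.981-2.980j
aux → i_V1=-3.489+24.20j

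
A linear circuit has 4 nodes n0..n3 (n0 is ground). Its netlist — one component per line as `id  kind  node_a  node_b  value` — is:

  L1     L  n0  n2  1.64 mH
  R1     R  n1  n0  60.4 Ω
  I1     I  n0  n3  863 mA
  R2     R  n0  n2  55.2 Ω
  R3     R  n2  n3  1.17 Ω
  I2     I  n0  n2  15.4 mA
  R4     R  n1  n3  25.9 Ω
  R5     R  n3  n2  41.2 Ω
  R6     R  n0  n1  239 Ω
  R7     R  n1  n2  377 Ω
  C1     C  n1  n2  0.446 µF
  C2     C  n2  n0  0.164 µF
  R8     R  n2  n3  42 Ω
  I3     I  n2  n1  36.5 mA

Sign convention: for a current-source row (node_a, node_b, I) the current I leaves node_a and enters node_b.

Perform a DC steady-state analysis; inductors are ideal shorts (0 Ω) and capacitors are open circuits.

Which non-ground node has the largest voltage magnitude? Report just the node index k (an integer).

1

Element admittances at DC:
  L1: short n0↔n2 (DC inductor)
  Y(R1) = 0.01656 S between n1,n0
  I1: injects 0.863 A into n3 (from n0)
  Y(R2) = 0.01812 S between n0,n2
  Y(R3) = 0.8547 S between n2,n3
  I2: injects 0.0154 A into n2 (from n0)
  Y(R4) = 0.03861 S between n1,n3
  Y(R5) = 0.02427 S between n3,n2
  Y(R6) = 0.004184 S between n0,n1
  Y(R7) = 0.002653 S between n1,n2
  Y(C1) = 0.000 S between n1,n2
  Y(C2) = 0.000 S between n2,n0
  Y(R8) = 0.02381 S between n2,n3
  I3: injects 0.0365 A into n1 (from n2)
Assemble and solve the 4×4 MNA system:
  V(n1)=1.190  V(n2)=0.000  V(n3)=0.9655
  i(L1)=-0.8537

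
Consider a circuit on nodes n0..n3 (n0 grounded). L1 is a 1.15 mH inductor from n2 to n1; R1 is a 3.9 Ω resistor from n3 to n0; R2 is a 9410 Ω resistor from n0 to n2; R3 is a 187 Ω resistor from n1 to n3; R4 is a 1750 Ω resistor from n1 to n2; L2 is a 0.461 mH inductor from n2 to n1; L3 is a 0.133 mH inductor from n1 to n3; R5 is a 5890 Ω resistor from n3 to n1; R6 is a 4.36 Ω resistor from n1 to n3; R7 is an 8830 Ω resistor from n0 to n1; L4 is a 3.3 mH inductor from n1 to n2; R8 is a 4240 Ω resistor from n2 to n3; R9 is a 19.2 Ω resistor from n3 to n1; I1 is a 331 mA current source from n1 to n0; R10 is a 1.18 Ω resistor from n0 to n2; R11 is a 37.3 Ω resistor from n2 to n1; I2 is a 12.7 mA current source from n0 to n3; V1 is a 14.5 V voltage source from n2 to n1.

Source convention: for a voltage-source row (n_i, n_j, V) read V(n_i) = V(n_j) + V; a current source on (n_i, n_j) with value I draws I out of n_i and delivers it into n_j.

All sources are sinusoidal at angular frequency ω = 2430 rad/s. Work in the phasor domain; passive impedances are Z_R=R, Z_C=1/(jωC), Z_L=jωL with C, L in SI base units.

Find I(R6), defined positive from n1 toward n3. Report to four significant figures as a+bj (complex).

-0.03333-0.2130j A

Element admittances at ω=2430 rad/s:
  Y(L1) = 0.000-0.3578j S between n2,n1
  Y(R1) = 0.2564+0.000j S between n3,n0
  Y(R2) = 0.0001063+0.000j S between n0,n2
  Y(R3) = 0.005348+0.000j S between n1,n3
  Y(R4) = 0.0005714+0.000j S between n1,n2
  Y(L2) = 0.000-0.8927j S between n2,n1
  Y(L3) = 0.000-3.094j S between n1,n3
  Y(R5) = 0.0001698+0.000j S between n3,n1
  Y(R6) = 0.2294+0.000j S between n1,n3
  Y(R7) = 0.0001133+0.000j S between n0,n1
  Y(L4) = 0.000-0.1247j S between n1,n2
  Y(R8) = 0.0002358+0.000j S between n2,n3
  Y(R9) = 0.05208+0.000j S between n3,n1
  I1: injects 0.331 A into n0 (from n1)
  Y(R10) = 0.8475+0.000j S between n0,n2
  Y(R11) = 0.02681+0.000j S between n2,n1
  I2: injects 0.0127 A into n3 (from n0)
  V1: constraint V(n2)−V(n1) = 14.5
Assemble and solve the 4×4 MNA system:
  V(n1)=-11.45-0.2157j  V(n2)=3.047-0.2157j  V(n3)=-11.31+0.7131j
  i(V1)=-2.983+20.12j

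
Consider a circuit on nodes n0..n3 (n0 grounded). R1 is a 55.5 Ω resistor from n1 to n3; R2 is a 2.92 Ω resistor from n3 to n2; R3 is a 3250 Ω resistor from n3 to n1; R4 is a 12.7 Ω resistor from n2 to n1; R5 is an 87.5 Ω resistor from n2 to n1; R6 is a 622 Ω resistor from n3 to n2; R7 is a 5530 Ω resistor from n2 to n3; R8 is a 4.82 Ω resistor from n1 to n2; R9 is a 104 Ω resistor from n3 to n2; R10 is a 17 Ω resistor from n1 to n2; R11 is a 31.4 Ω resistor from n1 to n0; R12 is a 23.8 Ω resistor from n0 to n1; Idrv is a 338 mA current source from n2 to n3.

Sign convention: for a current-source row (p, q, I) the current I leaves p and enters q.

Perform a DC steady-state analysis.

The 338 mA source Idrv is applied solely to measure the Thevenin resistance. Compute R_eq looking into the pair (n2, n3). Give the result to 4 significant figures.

MNA unknowns: 3 node voltages V₁..V_3
R1: Y=0.01802 on G[1,3]
R2: Y=0.3425 on G[3,2]
R3: Y=0.0003077 on G[3,1]
R4: Y=0.07874 on G[2,1]
R5: Y=0.01143 on G[2,1]
R6: Y=0.001608 on G[3,2]
R7: Y=0.0001808 on G[2,3]
R8: Y=0.2075 on G[1,2]
R9: Y=0.009615 on G[3,2]
R10: Y=0.05882 on G[1,2]
R11: Y=0.03185 on G[1,0]
R12: Y=0.04202 on G[0,1]
Idrv: z[2]−=0.338, z[3]+=0.338
solve → V1=0.000, V2=-0.04451, V3=0.8658

R_eq = 2.693 Ω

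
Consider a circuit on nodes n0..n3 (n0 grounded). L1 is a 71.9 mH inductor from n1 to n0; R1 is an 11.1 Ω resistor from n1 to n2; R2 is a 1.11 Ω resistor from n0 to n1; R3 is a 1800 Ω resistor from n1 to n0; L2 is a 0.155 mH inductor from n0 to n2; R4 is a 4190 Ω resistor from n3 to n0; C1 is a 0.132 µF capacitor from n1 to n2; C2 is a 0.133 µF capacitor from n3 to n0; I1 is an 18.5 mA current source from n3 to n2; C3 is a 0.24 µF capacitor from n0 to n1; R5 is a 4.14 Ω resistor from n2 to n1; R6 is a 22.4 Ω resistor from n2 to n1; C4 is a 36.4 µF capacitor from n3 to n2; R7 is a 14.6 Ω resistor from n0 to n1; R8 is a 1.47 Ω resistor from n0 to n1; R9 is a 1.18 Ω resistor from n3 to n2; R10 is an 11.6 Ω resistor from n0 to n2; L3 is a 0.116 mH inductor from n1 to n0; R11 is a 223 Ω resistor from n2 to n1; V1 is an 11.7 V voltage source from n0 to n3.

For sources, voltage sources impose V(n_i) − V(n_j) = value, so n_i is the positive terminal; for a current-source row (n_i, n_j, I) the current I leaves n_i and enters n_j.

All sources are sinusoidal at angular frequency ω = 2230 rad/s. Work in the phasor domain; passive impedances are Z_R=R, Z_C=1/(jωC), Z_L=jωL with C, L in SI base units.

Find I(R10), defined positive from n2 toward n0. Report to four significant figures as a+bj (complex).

MNA unknowns: 3 node voltages V₁..V_3 plus 1 source current (V1)
L1: Y=0.000-0.006237j on G[1,0]
R1: Y=0.09009+0.000j on G[1,2]
R2: Y=0.9009+0.000j on G[0,1]
R3: Y=0.0005556+0.000j on G[1,0]
L2: Y=0.000-2.893j on G[0,2]
R4: Y=0.0002387+0.000j on G[3,0]
C1: Y=0.000+0.0002944j on G[1,2]
C2: Y=0.000+0.0002966j on G[3,0]
I1: z[3]−=0.0185, z[2]+=0.0185
C3: Y=0.000+0.0005352j on G[0,1]
R5: Y=0.2415+0.000j on G[2,1]
R6: Y=0.04464+0.000j on G[2,1]
C4: Y=0.000+0.08117j on G[3,2]
R7: Y=0.06849+0.000j on G[0,1]
R8: Y=0.6803+0.000j on G[0,1]
R9: Y=0.8475+0.000j on G[3,2]
R10: Y=0.08621+0.000j on G[0,2]
L3: Y=0.000-3.866j on G[1,0]
R11: Y=0.004484+0.000j on G[2,1]
V1: row V0−V3=11.7, i_V1 at 0,3
solve → V1=0.1900-0.2018j, V2=-1.041-3.008j, V3=-11.70+0.000j
aux → i_V1=-9.262+1.680j

-0.08973-0.2593j A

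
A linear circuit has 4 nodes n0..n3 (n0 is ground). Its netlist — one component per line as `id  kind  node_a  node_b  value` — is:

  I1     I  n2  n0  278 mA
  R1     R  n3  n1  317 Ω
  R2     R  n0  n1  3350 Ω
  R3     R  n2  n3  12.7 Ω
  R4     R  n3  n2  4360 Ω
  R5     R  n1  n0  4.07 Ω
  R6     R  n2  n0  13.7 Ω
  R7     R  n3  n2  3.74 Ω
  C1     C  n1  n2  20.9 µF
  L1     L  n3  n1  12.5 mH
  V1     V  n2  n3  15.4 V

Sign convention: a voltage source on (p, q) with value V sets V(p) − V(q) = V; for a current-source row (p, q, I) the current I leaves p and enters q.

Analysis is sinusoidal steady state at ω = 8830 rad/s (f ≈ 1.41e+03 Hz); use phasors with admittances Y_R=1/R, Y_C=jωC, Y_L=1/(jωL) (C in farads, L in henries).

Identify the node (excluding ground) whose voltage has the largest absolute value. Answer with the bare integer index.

Element admittances at ω=8830 rad/s:
  I1: injects 0.278 A into n0 (from n2)
  Y(R1) = 0.003155+0.000j S between n3,n1
  Y(R2) = 0.0002985+0.000j S between n0,n1
  Y(R3) = 0.07874+0.000j S between n2,n3
  Y(R4) = 0.0002294+0.000j S between n3,n2
  Y(R5) = 0.2457+0.000j S between n1,n0
  Y(R6) = 0.07299+0.000j S between n2,n0
  Y(R7) = 0.2674+0.000j S between n3,n2
  Y(C1) = 0.000+0.1845j S between n1,n2
  Y(L1) = 0.000-0.009060j S between n3,n1
  V1: constraint V(n2)−V(n3) = 15.4
Assemble and solve the 4×4 MNA system:
  V(n1)=-0.6426-0.1387j  V(n2)=-1.643+0.4673j  V(n3)=-17.04+0.4673j
  i(V1)=-5.380+0.1505j

3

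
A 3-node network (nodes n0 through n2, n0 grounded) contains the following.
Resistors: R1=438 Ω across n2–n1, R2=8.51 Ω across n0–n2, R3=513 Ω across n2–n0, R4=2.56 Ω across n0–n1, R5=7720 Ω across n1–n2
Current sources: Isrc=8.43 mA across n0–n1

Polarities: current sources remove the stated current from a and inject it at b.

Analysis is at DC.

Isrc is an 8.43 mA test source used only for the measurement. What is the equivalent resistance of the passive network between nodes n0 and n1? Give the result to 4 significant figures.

MNA unknowns: 2 node voltages V₁..V_2
R1: Y=0.002283 on G[2,1]
R2: Y=0.1175 on G[0,2]
R3: Y=0.001949 on G[2,0]
R4: Y=0.3906 on G[0,1]
R5: Y=0.0001295 on G[1,2]
Isrc: z[0]−=0.00843, z[1]+=0.00843
solve → V1=0.02145, V2=0.0004247

R_eq = 2.545 Ω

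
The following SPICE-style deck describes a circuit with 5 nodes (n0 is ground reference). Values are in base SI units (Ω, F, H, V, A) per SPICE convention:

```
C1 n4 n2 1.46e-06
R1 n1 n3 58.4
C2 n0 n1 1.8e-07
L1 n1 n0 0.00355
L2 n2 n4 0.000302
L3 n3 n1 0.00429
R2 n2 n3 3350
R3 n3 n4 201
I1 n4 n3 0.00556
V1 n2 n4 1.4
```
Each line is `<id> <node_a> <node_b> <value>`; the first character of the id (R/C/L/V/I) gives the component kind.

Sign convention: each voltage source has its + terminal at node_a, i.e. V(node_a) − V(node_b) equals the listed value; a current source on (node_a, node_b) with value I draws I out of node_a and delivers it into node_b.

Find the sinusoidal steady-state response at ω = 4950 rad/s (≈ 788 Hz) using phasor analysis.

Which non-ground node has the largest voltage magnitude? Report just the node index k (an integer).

Apply KCL at each of the 4 non-ground nodes and solve the resulting linear system.
Node n1: branches {R1, C2, L1, L3} → V_1 = 0.000+0.000j
Node n2: branches {C1, L2, R2, V1} → V_2 = 0.2665+0.000j
Node n3: branches {R1, L3, R2, R3, I1} → V_3 = 0.000+0.000j
Node n4: branches {C1, L2, R3, I1, V1} → V_4 = -1.134+0.000j
Source currents: i(V1)=-7.954e-05+0.9264j

4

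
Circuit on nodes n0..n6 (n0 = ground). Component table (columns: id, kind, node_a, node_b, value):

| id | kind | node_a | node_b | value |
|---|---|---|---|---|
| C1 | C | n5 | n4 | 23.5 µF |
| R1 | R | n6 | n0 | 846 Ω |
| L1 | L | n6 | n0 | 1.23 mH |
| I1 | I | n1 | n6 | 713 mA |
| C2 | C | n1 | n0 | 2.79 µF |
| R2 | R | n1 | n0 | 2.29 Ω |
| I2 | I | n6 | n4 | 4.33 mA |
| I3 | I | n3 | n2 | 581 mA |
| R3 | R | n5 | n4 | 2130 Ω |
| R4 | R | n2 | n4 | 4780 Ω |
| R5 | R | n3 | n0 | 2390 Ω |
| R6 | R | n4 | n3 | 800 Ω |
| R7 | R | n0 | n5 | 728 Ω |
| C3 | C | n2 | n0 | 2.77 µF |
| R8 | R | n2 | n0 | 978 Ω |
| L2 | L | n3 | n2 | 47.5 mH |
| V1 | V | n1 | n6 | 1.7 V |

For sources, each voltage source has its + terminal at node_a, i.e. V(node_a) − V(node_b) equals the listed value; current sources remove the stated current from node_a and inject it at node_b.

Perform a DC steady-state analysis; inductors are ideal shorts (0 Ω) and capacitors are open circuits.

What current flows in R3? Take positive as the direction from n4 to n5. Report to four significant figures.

0.001409 A

Apply KCL at each of the 6 non-ground nodes and solve the resulting linear system.
Node n1: branches {I1, C2, R2, V1} → V_1 = 1.700
Node n2: branches {I3, R4, C3, R8, L2} → V_2 = 2.027
Node n3: branches {I3, R5, R6, L2} → V_3 = 2.027
Node n4: branches {C1, I2, R3, R4, R6} → V_4 = 4.028
Node n5: branches {C1, R3, R7} → V_5 = 1.026
Node n6: branches {R1, L1, I1, I2, V1} → V_6 = 0.000
Source currents: i(L1)=-0.7467, i(L2)=-0.5793, i(V1)=-1.455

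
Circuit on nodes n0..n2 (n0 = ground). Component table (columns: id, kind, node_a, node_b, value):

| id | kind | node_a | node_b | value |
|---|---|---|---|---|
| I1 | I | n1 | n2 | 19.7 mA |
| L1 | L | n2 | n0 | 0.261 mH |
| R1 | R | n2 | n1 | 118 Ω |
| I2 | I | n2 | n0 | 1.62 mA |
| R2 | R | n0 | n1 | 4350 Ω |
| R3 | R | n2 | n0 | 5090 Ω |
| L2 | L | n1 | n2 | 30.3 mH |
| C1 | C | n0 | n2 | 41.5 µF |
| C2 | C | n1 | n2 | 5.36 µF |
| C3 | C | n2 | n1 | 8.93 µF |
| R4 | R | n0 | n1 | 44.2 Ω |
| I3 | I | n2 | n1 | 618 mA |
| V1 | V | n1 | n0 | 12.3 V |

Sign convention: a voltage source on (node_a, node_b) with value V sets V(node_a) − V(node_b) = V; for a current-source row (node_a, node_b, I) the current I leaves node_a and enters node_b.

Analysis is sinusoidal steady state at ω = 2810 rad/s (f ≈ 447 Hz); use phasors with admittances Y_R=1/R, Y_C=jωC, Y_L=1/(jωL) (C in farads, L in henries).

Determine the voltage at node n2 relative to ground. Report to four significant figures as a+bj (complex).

-0.2897-0.4047j V

Element admittances at ω=2810 rad/s:
  I1: injects 0.0197 A into n2 (from n1)
  Y(L1) = 0.000-1.363j S between n2,n0
  Y(R1) = 0.008475+0.000j S between n2,n1
  I2: injects 0.00162 A into n0 (from n2)
  Y(R2) = 0.0002299+0.000j S between n0,n1
  Y(R3) = 0.0001965+0.000j S between n2,n0
  Y(L2) = 0.000-0.01174j S between n1,n2
  Y(C1) = 0.000+0.1166j S between n0,n2
  Y(C2) = 0.000+0.01506j S between n1,n2
  Y(C3) = 0.000+0.02509j S between n2,n1
  Y(R4) = 0.02262+0.000j S between n0,n1
  I3: injects 0.618 A into n1 (from n2)
  V1: constraint V(n1)−V(n0) = 12.3
Assemble and solve the 3×3 MNA system:
  V(n1)=12.30+0.000j  V(n2)=-0.2897-0.4047j
  i(V1)=0.2220-0.3611j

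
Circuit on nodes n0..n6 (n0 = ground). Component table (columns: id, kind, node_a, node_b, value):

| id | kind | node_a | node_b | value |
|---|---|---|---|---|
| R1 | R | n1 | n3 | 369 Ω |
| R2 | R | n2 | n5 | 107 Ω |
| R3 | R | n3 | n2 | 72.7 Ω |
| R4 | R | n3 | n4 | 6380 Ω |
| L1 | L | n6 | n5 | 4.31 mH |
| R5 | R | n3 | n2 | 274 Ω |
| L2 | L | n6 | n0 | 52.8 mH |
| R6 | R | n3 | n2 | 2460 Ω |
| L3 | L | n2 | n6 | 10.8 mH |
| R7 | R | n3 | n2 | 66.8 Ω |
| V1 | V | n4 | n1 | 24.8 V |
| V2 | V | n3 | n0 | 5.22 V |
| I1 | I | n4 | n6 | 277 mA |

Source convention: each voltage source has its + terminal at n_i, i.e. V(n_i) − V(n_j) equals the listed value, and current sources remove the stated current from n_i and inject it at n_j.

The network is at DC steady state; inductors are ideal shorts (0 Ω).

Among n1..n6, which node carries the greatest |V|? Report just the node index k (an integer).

1

Apply KCL at each of the 6 non-ground nodes and solve the resulting linear system.
Node n1: branches {R1, V1} → V_1 = -92.76
Node n2: branches {R2, R3, R5, R6, L3, R7} → V_2 = 0.000
Node n3: branches {R1, R3, R4, R5, R6, R7, V2} → V_3 = 5.220
Node n4: branches {R4, V1, I1} → V_4 = -67.96
Node n5: branches {R2, L1} → V_5 = 0.000
Node n6: branches {L1, L2, L3, I1} → V_6 = 0.000
Source currents: i(L1)=0.000, i(L2)=0.4481, i(L3)=0.1711, i(V1)=-0.2655, i(V2)=-0.4481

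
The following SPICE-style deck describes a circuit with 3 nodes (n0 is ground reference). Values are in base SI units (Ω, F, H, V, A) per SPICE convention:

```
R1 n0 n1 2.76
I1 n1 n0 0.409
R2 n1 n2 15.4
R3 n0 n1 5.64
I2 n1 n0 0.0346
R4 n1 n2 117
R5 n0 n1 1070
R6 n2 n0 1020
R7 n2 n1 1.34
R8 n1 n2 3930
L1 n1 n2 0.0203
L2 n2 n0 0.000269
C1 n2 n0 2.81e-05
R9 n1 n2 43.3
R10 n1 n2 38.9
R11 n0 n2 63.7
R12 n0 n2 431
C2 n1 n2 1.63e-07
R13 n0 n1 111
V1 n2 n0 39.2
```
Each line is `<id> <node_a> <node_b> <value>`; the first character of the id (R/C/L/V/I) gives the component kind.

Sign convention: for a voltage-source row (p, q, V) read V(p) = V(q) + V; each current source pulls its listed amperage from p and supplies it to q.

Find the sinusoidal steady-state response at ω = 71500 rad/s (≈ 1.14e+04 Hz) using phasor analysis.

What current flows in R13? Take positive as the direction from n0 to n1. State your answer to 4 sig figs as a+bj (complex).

-0.2135-0.001080j A

Element admittances at ω=71500 rad/s:
  Y(R1) = 0.3623+0.000j S between n0,n1
  I1: injects 0.409 A into n0 (from n1)
  Y(R2) = 0.06494+0.000j S between n1,n2
  Y(R3) = 0.1773+0.000j S between n0,n1
  I2: injects 0.0346 A into n0 (from n1)
  Y(R4) = 0.008547+0.000j S between n1,n2
  Y(R5) = 0.0009346+0.000j S between n0,n1
  Y(R6) = 0.0009804+0.000j S between n2,n0
  Y(R7) = 0.7463+0.000j S between n2,n1
  Y(R8) = 0.0002545+0.000j S between n1,n2
  Y(L1) = 0.000-0.0006890j S between n1,n2
  Y(L2) = 0.000-0.05199j S between n2,n0
  Y(C1) = 0.000+2.009j S between n2,n0
  Y(R9) = 0.02309+0.000j S between n1,n2
  Y(R10) = 0.02571+0.000j S between n1,n2
  Y(R11) = 0.01570+0.000j S between n0,n2
  Y(R12) = 0.002320+0.000j S between n0,n2
  Y(C2) = 0.000+0.01165j S between n1,n2
  Y(R13) = 0.009009+0.000j S between n0,n1
  V1: constraint V(n2)−V(n0) = 39.2
Assemble and solve the 3×3 MNA system:
  V(n1)=23.70+0.1198j  V(n2)=39.20+0.000j
  i(V1)=-14.21-76.79j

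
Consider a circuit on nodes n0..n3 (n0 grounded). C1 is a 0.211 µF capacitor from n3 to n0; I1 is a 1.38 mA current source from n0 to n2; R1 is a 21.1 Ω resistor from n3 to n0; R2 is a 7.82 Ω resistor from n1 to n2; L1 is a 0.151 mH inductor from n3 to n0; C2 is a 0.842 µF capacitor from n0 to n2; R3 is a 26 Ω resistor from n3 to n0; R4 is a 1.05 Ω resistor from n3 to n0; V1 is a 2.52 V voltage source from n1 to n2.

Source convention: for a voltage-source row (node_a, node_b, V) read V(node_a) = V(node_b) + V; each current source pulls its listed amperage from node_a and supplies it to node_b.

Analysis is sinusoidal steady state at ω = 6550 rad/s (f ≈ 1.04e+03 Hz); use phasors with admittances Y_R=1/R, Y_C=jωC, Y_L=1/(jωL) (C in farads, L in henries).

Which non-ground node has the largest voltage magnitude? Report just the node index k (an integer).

MNA unknowns: 3 node voltages V₁..V_3 plus 1 source current (V1)
C1: Y=0.000+0.001382j on G[3,0]
I1: z[0]−=0.00138, z[2]+=0.00138
R1: Y=0.04739+0.000j on G[3,0]
R2: Y=0.1279+0.000j on G[1,2]
L1: Y=0.000-1.011j on G[3,0]
C2: Y=0.000+0.005515j on G[0,2]
R3: Y=0.03846+0.000j on G[3,0]
R4: Y=0.9524+0.000j on G[3,0]
V1: row V1−V2=2.52, i_V1 at 1,2
solve → V1=2.520-0.2502j, V2=0.000-0.2502j, V3=0.000+0.000j
aux → i_V1=-0.3223+0.000j

1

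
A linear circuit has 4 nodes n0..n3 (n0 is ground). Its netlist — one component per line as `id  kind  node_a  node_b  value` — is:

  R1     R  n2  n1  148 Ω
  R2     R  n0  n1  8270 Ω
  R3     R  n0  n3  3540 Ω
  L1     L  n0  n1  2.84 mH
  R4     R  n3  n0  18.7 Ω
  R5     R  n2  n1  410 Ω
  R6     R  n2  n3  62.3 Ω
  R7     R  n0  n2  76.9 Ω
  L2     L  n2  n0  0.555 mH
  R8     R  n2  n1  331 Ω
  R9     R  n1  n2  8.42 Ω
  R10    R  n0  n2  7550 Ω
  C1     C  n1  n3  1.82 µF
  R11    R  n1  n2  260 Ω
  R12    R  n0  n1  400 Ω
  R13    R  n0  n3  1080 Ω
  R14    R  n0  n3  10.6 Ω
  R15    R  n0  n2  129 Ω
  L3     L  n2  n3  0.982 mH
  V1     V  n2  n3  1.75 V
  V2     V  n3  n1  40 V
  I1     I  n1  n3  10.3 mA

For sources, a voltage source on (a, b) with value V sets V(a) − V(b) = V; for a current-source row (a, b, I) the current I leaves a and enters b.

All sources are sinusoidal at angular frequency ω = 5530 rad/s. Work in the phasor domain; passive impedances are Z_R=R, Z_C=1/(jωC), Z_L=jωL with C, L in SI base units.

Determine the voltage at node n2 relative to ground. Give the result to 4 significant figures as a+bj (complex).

Apply KCL at each of the 3 non-ground nodes and solve the resulting linear system.
Node n1: branches {R1, R2, L1, R5, R8, R9, C1, R11, R12, V2, I1} → V_1 = -35.69-1.733j
Node n2: branches {R1, R5, R6, R7, L2, R8, R9, R10, R11, R15, L3, V1} → V_2 = 6.058-1.733j
Node n3: branches {R3, R4, R6, C1, R13, R14, L3, V1, V2, I1} → V_3 = 4.308-1.733j
Source currents: i(V1)=-5.219+2.332j, i(V2)=-5.823+1.866j

6.058-1.733j V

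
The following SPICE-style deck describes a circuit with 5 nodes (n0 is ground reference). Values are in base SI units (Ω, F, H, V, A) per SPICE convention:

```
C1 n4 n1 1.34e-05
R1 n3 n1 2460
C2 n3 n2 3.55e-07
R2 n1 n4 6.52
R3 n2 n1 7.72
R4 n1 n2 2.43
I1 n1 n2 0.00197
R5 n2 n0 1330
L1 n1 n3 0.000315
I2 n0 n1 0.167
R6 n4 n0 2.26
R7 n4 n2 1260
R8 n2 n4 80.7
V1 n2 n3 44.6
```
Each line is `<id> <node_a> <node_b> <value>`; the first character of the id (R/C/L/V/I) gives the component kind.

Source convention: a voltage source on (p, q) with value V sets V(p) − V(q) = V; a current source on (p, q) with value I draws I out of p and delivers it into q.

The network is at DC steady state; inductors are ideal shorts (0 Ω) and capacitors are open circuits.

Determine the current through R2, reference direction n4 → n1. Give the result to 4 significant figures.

0.4169 A

MNA unknowns: 4 node voltages V₁..V_4 plus 2 source currents (L1, V1)
C1: Y=0.000 on G[4,1]
R1: Y=0.0004065 on G[3,1]
C2: Y=0.000 on G[3,2]
R2: Y=0.1534 on G[1,4]
R3: Y=0.1295 on G[2,1]
R4: Y=0.4115 on G[1,2]
I1: z[1]−=0.00197, z[2]+=0.00197
R5: Y=0.0007519 on G[2,0]
L1: row V1−V3=0, i_L1 at 1,3
I2: z[0]−=0.167, z[1]+=0.167
R6: Y=0.4425 on G[4,0]
R7: Y=0.0007937 on G[4,2]
R8: Y=0.01239 on G[2,4]
V1: row V2−V3=44.6, i_V1 at 2,3
solve → V1=-2.413, V2=42.19, V3=-2.413, V4=0.3057
aux → i_L1=24.71, i_V1=-24.71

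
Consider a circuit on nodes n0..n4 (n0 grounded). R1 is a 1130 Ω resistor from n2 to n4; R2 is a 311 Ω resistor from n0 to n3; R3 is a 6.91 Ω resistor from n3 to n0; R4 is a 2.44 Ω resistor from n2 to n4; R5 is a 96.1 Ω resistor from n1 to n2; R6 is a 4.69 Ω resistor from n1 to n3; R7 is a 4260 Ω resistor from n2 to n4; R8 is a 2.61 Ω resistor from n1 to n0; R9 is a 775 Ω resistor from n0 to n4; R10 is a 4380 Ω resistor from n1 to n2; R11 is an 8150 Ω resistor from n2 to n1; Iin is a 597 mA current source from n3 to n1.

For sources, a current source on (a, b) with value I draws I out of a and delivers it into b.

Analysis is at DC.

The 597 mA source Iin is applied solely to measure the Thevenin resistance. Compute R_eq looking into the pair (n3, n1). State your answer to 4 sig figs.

Element admittances at DC:
  Y(R1) = 0.0008850 S between n2,n4
  Y(R2) = 0.003215 S between n0,n3
  Y(R3) = 0.1447 S between n3,n0
  Y(R4) = 0.4098 S between n2,n4
  Y(R5) = 0.01041 S between n1,n2
  Y(R6) = 0.2132 S between n1,n3
  Y(R7) = 0.0002347 S between n2,n4
  Y(R8) = 0.3831 S between n1,n0
  Y(R9) = 0.001290 S between n0,n4
  Y(R10) = 0.0002283 S between n1,n2
  Y(R11) = 0.0001227 S between n2,n1
  Iin: injects 0.597 A into n1 (from n3)
Assemble and solve the 4×4 MNA system:
  V(n1)=0.5185  V(n2)=0.4631  V(n3)=-1.347  V(n4)=0.4617

R_eq = 3.125 Ω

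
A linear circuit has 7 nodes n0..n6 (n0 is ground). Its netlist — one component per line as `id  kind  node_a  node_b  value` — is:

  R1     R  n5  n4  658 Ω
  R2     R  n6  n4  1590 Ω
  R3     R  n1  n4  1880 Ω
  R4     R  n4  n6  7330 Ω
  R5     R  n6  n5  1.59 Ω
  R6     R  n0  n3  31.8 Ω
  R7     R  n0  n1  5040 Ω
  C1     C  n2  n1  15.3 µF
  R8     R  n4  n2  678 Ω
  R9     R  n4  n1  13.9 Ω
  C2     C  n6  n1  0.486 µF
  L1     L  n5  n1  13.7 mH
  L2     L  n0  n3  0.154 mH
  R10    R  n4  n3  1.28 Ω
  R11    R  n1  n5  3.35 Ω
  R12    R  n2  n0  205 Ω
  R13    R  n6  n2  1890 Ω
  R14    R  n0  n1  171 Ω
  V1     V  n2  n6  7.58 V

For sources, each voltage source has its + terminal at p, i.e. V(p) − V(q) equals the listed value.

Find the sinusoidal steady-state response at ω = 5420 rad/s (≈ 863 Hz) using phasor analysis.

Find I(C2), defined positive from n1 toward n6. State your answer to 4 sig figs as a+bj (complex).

Apply KCL at each of the 6 non-ground nodes and solve the resulting linear system.
Node n1: branches {R3, R7, C1, R9, C2, L1, R11, R14} → V_1 = -0.4800+0.2313j
Node n2: branches {C1, R8, R12, R13, V1} → V_2 = 5.925-2.323j
Node n3: branches {R6, L2, R10} → V_3 = -0.008854-0.02147j
Node n4: branches {R1, R2, R3, R4, R8, R9, R10} → V_4 = -0.04213-0.008757j
Node n5: branches {R1, R5, L1, R11} → V_5 = -1.250-1.509j
Node n6: branches {R2, R4, R5, C2, R13, V1} → V_6 = -1.655-2.323j
Source currents: i(V1)=-0.2535-0.5164j

-0.006728+0.003095j A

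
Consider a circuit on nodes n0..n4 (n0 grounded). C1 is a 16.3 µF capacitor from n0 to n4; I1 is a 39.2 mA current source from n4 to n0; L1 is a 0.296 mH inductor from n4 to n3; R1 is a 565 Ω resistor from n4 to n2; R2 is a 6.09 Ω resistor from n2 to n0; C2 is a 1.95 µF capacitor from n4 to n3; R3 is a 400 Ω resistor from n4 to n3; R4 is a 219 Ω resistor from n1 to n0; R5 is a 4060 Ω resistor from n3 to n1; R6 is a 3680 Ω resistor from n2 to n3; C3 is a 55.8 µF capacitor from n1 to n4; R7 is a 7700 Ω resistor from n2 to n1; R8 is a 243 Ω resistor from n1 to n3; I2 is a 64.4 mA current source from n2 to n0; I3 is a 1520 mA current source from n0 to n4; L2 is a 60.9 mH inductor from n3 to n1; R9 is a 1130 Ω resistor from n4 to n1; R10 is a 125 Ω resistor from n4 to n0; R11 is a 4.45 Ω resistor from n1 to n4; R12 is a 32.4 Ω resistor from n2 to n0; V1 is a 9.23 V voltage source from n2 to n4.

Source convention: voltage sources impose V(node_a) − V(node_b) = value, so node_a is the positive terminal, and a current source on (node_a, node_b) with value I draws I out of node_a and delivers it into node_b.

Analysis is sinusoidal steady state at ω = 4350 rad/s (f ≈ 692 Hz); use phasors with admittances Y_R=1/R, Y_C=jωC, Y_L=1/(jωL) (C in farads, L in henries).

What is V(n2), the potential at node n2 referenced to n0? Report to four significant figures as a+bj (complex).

Apply KCL at each of the 4 non-ground nodes and solve the resulting linear system.
Node n1: branches {R4, R5, C3, R7, R8, L2, R9, R11} → V_1 = -1.644+0.5422j
Node n2: branches {R1, R2, R6, R7, I2, R12, V1} → V_2 = 7.573+0.5663j
Node n3: branches {L1, C2, R3, R5, R6, R8, L2} → V_3 = -1.656+0.5695j
Node n4: branches {C1, I1, L1, R1, C2, R3, C3, I3, R9, R10, R11, V1} → V_4 = -1.657+0.5663j
Source currents: i(V1)=-1.562-0.1105j

7.573+0.5663j V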